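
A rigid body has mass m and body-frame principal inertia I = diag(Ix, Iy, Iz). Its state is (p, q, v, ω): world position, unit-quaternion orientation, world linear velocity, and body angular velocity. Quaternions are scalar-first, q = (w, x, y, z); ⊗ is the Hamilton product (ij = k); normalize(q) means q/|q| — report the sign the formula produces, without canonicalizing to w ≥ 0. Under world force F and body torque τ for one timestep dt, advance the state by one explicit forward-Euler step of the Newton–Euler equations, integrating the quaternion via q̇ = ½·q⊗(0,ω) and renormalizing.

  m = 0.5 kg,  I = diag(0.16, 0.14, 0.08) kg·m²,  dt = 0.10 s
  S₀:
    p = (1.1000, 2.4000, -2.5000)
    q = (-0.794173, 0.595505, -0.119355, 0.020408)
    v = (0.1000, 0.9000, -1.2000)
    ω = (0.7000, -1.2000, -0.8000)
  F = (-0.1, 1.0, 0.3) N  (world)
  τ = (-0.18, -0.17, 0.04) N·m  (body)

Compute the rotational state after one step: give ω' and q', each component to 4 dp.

(τ − ω×Iω)/I = (-0.7650, -0.8943, 0.2900)
new body rate ω' = (0.6235, -1.2894, -0.7710)
Hamilton product q⊗(0,ω) = (-0.5437531, -0.4359475, 1.4436972, 0.0042809)
updated quaternion q' = (-0.8187, 0.5719, -0.0470, 0.0206)

ω' = (0.6235, -1.2894, -0.7710)
q' = (-0.8187, 0.5719, -0.0470, 0.0206)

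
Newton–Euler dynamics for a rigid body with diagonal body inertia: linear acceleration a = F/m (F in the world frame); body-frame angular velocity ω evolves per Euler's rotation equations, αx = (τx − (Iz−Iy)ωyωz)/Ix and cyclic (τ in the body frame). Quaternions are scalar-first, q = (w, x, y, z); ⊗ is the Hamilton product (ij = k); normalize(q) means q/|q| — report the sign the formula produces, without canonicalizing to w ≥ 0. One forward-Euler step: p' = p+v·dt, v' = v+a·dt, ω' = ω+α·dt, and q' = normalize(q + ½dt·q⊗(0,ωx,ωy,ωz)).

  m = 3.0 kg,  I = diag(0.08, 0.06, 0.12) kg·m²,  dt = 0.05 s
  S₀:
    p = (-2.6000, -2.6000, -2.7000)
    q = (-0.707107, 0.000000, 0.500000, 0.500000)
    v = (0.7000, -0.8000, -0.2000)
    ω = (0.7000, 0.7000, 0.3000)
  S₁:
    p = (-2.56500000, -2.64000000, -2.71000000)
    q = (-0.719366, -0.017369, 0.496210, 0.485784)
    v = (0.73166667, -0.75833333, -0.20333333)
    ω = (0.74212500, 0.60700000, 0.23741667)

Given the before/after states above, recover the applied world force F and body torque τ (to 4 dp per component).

ω₁ − ω₀ = (0.04212500, -0.09300000, -0.06258333)
gyro term ω₀×Iω₀ = (0.0126, -0.0084, -0.0098)
τ = I·(Δω/dt) + ω₀×(Iω₀) = (0.0800, -0.1200, -0.1600)
v₁ − v₀ = (0.03166667, 0.04166667, -0.00333333)
F = m·Δv/dt = (1.9000, 2.5000, -0.2000)

F = (1.9000, 2.5000, -0.2000)
τ = (0.0800, -0.1200, -0.1600)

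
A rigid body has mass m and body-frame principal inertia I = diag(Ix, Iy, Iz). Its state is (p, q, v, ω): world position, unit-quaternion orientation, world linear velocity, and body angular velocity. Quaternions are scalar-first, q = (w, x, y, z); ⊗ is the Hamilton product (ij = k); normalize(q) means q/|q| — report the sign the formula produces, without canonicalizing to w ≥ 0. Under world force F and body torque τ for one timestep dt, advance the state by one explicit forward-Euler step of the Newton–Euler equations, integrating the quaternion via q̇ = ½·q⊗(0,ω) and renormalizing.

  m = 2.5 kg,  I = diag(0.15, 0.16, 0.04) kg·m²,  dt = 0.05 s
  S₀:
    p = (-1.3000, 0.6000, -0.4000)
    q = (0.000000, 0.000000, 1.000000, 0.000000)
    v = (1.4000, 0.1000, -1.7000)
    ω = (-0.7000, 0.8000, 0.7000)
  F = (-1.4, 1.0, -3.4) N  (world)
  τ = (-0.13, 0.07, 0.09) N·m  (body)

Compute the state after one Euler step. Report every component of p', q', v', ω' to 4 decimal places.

gyro term ω×Iω = (-0.0672, -0.0539, -0.0056)
α = I⁻¹(τ − ω×Iω) = (-0.4187, 0.7744, 2.3900)
ω' = ω + α·dt = (-0.7209, 0.8387, 0.8195)
q⊗(0,ω) = (-0.8000000, 0.7000000, 0.0000000, 0.7000000)
q + ½dt·q⊗(0,ω), renormalized = (-0.0200, 0.0175, 0.9995, 0.0175)
linear accel F/m = (-0.5600, 0.4000, -1.3600)
new position p' = (-1.2300, 0.6050, -0.4850)
v + (F/m)dt = (1.3720, 0.1200, -1.7680)

p' = (-1.2300, 0.6050, -0.4850)
q' = (-0.0200, 0.0175, 0.9995, 0.0175)
v' = (1.3720, 0.1200, -1.7680)
ω' = (-0.7209, 0.8387, 0.8195)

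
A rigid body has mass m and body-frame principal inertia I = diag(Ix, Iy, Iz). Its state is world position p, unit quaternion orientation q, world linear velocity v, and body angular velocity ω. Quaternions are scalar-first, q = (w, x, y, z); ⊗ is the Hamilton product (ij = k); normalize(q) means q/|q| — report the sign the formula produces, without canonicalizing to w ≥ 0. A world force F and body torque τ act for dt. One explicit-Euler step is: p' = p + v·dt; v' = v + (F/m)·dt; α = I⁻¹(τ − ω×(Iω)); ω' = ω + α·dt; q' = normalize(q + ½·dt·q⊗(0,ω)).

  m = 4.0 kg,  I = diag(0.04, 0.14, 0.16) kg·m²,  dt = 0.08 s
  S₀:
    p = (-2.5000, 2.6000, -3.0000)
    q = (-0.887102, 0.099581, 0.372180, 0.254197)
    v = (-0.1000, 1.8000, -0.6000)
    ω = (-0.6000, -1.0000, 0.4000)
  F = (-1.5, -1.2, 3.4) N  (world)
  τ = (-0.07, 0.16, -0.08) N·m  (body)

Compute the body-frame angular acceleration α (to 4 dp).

gyro term ω×Iω = (-0.0080, 0.0288, 0.0600)
angular accel α = (-1.5500, 0.9371, -0.8750)

α = (-1.5500, 0.9371, -0.8750)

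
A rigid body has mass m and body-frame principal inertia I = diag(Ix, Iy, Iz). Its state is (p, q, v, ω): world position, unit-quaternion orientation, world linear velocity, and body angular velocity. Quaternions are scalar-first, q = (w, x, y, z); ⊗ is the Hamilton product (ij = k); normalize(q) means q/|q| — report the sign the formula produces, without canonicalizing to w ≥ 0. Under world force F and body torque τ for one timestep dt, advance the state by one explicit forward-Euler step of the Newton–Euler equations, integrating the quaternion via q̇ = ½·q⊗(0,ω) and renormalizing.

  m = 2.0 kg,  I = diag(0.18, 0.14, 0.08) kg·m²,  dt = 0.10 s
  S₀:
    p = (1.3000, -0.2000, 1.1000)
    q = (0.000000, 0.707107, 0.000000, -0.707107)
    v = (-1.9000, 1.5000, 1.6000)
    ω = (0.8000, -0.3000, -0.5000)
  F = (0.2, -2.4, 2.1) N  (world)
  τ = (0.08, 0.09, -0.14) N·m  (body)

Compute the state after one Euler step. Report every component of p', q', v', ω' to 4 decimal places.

linear accel F/m = (0.1000, -1.2000, 1.0500)
p' = p + v·dt = (1.1100, -0.0500, 1.2600)
new velocity v' = (-1.8900, 1.3800, 1.7050)
ω×(Iω) gyroscopic = (-0.0090, -0.0400, 0.0096)
angular accel α = (0.4944, 0.9286, -1.8700)
ω + α·dt = (0.8494, -0.2071, -0.6870)
q⊗(0,ω) = (-0.9192391, -0.2121321, -0.2121321, -0.2121321)
updated quaternion q' = (-0.0459, 0.6956, -0.0106, -0.7168)

p' = (1.1100, -0.0500, 1.2600)
q' = (-0.0459, 0.6956, -0.0106, -0.7168)
v' = (-1.8900, 1.3800, 1.7050)
ω' = (0.8494, -0.2071, -0.6870)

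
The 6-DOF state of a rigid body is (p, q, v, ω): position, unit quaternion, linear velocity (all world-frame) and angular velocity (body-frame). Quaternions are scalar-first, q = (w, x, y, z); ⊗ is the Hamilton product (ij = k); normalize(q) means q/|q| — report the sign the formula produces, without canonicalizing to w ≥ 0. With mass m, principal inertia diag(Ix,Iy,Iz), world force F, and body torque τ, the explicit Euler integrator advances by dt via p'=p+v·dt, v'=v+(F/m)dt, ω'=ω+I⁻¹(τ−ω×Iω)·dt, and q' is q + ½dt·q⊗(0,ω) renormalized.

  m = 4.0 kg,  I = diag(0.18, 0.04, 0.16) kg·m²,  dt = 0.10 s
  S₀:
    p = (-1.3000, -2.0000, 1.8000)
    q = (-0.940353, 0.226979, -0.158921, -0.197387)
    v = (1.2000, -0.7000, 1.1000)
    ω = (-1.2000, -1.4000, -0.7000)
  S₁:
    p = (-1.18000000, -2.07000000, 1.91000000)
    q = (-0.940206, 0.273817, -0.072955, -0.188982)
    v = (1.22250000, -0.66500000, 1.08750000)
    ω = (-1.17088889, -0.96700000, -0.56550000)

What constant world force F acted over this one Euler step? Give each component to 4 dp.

F = (0.9000, 1.4000, -0.5000)

v₁ − v₀ = (0.02250000, 0.03500000, -0.01250000)
F = m·Δv/dt = (0.9000, 1.4000, -0.5000)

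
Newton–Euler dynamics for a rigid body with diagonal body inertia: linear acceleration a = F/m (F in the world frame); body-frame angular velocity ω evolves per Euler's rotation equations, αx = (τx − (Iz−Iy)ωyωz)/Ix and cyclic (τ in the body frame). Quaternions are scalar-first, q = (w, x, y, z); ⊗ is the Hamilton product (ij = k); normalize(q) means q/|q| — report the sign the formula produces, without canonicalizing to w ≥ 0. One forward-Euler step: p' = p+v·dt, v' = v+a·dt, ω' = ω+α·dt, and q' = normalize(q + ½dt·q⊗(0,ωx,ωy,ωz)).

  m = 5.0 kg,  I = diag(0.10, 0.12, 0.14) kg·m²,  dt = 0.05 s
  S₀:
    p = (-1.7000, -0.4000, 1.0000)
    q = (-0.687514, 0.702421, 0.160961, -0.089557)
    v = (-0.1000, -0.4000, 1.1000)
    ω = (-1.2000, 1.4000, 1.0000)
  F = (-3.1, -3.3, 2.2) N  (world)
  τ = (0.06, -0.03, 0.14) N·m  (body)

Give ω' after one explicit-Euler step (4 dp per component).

ω' = (-1.1840, 1.3675, 1.0620)

(τ − ω×Iω)/I = (0.3200, -0.6500, 1.2400)
new body rate ω' = (-1.1840, 1.3675, 1.0620)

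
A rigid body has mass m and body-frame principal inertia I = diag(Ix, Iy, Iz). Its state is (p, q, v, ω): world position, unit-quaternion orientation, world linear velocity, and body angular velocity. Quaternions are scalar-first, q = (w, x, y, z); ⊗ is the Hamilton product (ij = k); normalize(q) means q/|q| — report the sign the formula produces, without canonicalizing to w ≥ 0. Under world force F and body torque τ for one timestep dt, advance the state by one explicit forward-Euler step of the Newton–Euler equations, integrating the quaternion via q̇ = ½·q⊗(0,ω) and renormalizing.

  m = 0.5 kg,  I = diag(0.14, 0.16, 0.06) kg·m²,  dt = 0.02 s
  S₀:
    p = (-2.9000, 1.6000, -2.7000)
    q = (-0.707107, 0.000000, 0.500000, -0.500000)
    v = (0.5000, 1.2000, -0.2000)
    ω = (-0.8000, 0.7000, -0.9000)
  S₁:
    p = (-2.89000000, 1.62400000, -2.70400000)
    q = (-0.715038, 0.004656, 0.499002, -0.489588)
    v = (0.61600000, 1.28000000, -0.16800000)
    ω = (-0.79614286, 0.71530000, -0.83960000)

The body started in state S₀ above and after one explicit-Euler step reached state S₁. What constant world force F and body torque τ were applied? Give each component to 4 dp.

rate change Δω = (0.00385714, 0.01530000, 0.06040000)
ω₀×(Iω₀) = (0.0630, 0.0576, -0.0112)
applied torque τ = (0.0900, 0.1800, 0.1700)
v₁ − v₀ = (0.11600000, 0.08000000, 0.03200000)
m·(v₁−v₀)/dt = (2.9000, 2.0000, 0.8000)

F = (2.9000, 2.0000, 0.8000)
τ = (0.0900, 0.1800, 0.1700)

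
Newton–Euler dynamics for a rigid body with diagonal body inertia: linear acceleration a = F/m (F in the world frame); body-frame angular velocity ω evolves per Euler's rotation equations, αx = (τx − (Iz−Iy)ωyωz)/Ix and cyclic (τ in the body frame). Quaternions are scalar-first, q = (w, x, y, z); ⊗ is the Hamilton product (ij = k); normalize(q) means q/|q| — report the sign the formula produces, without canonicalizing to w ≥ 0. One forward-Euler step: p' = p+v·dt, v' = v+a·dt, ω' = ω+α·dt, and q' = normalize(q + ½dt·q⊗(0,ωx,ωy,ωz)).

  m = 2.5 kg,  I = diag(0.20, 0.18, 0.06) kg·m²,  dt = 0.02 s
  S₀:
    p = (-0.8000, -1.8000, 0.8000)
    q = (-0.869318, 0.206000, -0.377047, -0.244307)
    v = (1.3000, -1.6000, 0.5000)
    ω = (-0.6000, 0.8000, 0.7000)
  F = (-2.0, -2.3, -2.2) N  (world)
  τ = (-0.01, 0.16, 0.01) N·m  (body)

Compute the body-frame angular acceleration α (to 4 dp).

gyro term ω×Iω = (-0.0672, -0.0588, 0.0096)
angular accel α = (0.2860, 1.2156, 0.0067)

α = (0.2860, 1.2156, 0.0067)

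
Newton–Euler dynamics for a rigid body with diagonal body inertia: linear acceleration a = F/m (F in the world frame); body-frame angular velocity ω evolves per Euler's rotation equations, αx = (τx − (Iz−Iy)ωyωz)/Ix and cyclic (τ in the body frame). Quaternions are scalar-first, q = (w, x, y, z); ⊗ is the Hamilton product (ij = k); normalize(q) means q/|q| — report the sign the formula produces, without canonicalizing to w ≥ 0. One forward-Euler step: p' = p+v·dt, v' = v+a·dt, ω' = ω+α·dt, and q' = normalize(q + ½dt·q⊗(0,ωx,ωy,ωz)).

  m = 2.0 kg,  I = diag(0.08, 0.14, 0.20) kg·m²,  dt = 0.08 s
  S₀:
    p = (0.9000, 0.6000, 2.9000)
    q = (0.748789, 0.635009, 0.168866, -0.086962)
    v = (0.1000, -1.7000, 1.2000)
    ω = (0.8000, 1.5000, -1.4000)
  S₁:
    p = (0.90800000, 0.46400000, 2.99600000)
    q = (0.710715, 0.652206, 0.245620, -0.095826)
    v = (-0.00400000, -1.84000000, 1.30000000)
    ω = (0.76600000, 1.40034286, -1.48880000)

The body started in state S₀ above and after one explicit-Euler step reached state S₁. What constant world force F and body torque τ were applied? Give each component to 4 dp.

v₁ − v₀ = (-0.10400000, -0.14000000, 0.10000000)
F = m·Δv/dt = (-2.6000, -3.5000, 2.5000)
rate change Δω = (-0.03400000, -0.09965714, -0.08880000)
τ = I·(Δω/dt) + ω₀×(Iω₀) = (-0.1600, -0.0400, -0.1500)

F = (-2.6000, -3.5000, 2.5000)
τ = (-0.1600, -0.0400, -0.1500)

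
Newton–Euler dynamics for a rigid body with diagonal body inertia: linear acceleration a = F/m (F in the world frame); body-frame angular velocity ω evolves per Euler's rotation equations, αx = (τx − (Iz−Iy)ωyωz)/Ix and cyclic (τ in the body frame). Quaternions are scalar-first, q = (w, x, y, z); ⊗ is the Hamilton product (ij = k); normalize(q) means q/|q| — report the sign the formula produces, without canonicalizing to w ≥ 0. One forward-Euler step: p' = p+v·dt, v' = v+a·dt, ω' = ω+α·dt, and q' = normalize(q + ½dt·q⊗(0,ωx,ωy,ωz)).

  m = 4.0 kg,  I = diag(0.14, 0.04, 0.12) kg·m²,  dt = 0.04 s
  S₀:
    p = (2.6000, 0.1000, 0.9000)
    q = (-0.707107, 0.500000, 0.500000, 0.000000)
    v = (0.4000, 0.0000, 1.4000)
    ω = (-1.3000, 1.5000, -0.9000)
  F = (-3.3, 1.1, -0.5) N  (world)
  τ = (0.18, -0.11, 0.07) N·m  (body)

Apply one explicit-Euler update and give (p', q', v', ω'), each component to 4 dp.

p' = (2.6160, 0.1000, 0.9560)
q' = (-0.7084, 0.5089, 0.4873, 0.0407)
v' = (0.3670, 0.0110, 1.3950)
ω' = (-1.2177, 1.3666, -0.9417)

linear accel F/m = (-0.8250, 0.2750, -0.1250)
new position p' = (2.6160, 0.1000, 0.9560)
new velocity v' = (0.3670, 0.0110, 1.3950)
gyro term ω×Iω = (-0.1080, 0.0234, 0.1950)
(τ − ω×Iω)/I = (2.0571, -3.3350, -1.0417)
new body rate ω' = (-1.2177, 1.3666, -0.9417)
2q̇ = q⊗(0,ω) = (-0.1000000, 0.4692391, -0.6106605, 2.0363963)
q' = normalize(q + ½dt·q⊗(0,ω)) = (-0.7084, 0.5089, 0.4873, 0.0407)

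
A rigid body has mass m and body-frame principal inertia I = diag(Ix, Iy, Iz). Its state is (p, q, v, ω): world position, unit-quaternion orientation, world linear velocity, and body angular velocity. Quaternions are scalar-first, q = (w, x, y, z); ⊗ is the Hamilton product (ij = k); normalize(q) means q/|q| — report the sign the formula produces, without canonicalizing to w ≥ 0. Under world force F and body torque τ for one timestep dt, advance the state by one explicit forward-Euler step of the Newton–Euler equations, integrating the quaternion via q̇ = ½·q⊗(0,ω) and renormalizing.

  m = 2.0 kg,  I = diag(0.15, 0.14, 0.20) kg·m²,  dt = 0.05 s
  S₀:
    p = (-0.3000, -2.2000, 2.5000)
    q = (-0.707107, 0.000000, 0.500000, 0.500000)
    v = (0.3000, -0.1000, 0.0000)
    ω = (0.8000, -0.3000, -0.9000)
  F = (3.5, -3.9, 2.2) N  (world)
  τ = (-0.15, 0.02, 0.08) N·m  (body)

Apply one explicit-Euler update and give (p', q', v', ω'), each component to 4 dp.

angular accel α = (-1.1080, -0.1143, 0.3880)
ω + α·dt = (0.7446, -0.3057, -0.8806)
q⊗(0,ω) = (0.6000000, -0.8656856, 0.6121321, 0.2363963)
updated quaternion q' = (-0.6918, -0.0216, 0.5151, 0.5057)
a = F/m = (1.7500, -1.9500, 1.1000)
p + v·dt = (-0.2850, -2.2050, 2.5000)
v + (F/m)dt = (0.3875, -0.1975, 0.0550)

p' = (-0.2850, -2.2050, 2.5000)
q' = (-0.6918, -0.0216, 0.5151, 0.5057)
v' = (0.3875, -0.1975, 0.0550)
ω' = (0.7446, -0.3057, -0.8806)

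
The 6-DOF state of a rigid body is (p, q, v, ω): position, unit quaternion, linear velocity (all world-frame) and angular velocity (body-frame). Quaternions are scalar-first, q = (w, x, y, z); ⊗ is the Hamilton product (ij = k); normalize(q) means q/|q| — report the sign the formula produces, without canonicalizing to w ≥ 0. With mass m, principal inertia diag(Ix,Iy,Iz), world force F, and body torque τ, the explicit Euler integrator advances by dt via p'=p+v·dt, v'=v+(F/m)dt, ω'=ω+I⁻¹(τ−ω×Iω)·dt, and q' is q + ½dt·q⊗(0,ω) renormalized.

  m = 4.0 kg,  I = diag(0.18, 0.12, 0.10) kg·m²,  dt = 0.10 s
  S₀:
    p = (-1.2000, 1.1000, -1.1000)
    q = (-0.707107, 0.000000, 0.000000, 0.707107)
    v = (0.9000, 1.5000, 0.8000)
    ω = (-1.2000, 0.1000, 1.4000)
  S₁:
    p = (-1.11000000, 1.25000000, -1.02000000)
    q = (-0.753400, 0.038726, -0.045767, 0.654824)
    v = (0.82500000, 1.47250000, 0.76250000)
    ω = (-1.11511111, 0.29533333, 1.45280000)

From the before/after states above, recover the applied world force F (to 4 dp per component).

F = (-3.0000, -1.1000, -1.5000)

Δv = v₁−v₀ = (-0.07500000, -0.02750000, -0.03750000)
m·(v₁−v₀)/dt = (-3.0000, -1.1000, -1.5000)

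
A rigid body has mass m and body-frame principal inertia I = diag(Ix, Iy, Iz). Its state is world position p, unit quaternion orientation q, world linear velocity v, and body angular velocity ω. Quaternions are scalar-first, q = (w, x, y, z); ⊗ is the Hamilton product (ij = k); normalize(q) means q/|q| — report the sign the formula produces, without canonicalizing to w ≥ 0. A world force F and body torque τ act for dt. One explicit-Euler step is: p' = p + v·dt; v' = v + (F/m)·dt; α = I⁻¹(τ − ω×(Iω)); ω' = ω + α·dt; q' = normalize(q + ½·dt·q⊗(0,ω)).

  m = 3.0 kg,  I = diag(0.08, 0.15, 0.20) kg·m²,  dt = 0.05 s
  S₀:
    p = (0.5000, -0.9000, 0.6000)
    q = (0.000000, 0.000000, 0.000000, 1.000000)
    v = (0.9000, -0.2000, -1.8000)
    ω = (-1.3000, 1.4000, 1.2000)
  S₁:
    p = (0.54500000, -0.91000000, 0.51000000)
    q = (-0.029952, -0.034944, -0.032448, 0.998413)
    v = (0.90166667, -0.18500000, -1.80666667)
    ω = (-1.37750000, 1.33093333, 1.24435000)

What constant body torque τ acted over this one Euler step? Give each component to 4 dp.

τ = (-0.0400, -0.0200, 0.0500)

Δω = ω₁−ω₀ = (-0.07750000, -0.06906667, 0.04435000)
gyro term ω₀×Iω₀ = (0.0840, 0.1872, -0.1274)
I·α + gyro = (-0.0400, -0.0200, 0.0500)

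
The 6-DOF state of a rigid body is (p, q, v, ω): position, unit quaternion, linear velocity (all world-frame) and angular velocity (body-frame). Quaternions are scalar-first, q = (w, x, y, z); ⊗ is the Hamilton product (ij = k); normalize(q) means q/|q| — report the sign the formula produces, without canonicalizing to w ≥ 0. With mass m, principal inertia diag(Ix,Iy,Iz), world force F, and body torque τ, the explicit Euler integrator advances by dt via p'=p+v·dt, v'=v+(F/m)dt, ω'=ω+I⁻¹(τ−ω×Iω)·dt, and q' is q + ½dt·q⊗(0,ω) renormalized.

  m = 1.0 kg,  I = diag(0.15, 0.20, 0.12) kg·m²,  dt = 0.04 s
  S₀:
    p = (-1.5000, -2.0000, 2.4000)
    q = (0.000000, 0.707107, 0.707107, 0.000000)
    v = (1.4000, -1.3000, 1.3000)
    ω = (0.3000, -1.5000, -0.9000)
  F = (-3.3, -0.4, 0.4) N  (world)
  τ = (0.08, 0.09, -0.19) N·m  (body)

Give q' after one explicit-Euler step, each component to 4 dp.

q' = (0.0170, 0.6939, 0.7194, -0.0254)

q⊗(0,ω) = (0.8485284, -0.6363963, 0.6363963, -1.2727926)
q' = normalize(q + ½dt·q⊗(0,ω)) = (0.0170, 0.6939, 0.7194, -0.0254)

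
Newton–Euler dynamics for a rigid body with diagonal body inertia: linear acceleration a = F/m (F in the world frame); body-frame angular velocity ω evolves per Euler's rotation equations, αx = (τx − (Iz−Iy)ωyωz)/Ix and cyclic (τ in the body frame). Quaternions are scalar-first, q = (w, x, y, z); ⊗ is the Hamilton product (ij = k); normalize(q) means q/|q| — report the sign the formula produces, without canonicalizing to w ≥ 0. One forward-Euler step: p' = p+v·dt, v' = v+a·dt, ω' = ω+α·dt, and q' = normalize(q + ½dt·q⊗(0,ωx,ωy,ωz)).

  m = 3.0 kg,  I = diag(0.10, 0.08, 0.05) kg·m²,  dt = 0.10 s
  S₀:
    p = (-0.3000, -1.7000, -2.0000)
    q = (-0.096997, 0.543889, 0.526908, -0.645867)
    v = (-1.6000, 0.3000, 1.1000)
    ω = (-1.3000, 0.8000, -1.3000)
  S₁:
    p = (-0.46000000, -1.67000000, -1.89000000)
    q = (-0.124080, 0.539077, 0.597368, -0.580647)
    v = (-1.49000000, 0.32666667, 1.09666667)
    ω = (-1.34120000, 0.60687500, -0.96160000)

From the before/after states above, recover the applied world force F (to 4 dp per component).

Δv = v₁−v₀ = (0.11000000, 0.02666667, -0.00333333)
applied force F = (3.3000, 0.8000, -0.1000)

F = (3.3000, 0.8000, -0.1000)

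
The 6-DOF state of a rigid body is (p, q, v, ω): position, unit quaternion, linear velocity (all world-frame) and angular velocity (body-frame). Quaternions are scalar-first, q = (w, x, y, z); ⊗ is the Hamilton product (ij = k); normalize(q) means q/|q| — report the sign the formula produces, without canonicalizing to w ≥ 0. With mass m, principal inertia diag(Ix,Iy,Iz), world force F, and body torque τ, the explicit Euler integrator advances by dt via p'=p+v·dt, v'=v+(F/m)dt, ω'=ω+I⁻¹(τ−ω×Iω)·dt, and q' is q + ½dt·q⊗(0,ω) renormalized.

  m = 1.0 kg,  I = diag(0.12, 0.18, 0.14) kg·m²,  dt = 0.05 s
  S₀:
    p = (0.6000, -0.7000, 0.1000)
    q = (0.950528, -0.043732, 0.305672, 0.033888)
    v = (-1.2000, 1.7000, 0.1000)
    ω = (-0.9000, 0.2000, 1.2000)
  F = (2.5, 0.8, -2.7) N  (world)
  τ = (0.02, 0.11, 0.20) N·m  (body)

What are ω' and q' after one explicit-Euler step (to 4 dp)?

ω' = (-0.8877, 0.2246, 1.2753)
q' = (0.9463, -0.0561, 0.3108, 0.0690)

gyro term ω×Iω = (-0.0096, 0.0216, -0.0108)
angular accel α = (0.2467, 0.4911, 1.5057)
ω' = ω + α·dt = (-0.8877, 0.2246, 1.2753)
q⊗(0,ω) = (-0.1411588, -0.4954464, 0.2120848, 1.4069920)
q' = normalize(q + ½dt·q⊗(0,ω)) = (0.9463, -0.0561, 0.3108, 0.0690)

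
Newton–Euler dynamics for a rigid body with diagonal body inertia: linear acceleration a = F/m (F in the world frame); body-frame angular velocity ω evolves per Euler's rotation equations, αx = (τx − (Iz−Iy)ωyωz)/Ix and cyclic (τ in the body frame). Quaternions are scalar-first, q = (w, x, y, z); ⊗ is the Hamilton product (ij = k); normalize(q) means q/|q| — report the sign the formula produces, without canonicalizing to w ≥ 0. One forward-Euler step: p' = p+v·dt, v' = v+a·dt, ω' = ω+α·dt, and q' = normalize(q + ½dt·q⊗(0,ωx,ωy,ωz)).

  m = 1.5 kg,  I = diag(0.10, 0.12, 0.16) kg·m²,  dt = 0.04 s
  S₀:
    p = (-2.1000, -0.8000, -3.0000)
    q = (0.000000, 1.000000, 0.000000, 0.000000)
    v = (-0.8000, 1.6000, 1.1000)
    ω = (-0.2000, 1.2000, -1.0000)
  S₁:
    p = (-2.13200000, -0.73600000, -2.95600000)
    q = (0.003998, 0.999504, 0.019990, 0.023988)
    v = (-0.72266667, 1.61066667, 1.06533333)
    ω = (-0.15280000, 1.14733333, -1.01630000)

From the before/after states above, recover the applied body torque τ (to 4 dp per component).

τ = (0.0700, -0.1700, -0.0700)

rate change Δω = (0.04720000, -0.05266667, -0.01630000)
ω₀×(Iω₀) = (-0.0480, -0.0120, -0.0048)
applied torque τ = (0.0700, -0.1700, -0.0700)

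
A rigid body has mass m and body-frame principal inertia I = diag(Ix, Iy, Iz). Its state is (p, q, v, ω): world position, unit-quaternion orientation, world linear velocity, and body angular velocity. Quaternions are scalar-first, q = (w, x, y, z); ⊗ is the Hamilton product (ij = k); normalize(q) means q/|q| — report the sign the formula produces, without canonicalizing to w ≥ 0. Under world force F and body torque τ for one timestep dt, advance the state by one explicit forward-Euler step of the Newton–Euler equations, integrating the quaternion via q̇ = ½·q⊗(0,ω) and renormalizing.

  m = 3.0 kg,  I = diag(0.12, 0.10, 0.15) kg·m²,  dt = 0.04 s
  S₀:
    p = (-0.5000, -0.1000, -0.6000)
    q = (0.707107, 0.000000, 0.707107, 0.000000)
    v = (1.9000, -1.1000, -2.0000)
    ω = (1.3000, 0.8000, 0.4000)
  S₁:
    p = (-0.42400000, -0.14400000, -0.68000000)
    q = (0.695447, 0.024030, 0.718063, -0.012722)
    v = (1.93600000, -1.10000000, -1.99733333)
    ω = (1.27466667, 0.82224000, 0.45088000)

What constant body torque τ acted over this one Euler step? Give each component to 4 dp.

ω₁ − ω₀ = (-0.02533333, 0.02224000, 0.05088000)
gyro term ω₀×Iω₀ = (0.0160, -0.0156, -0.0208)
I·α + gyro = (-0.0600, 0.0400, 0.1700)

τ = (-0.0600, 0.0400, 0.1700)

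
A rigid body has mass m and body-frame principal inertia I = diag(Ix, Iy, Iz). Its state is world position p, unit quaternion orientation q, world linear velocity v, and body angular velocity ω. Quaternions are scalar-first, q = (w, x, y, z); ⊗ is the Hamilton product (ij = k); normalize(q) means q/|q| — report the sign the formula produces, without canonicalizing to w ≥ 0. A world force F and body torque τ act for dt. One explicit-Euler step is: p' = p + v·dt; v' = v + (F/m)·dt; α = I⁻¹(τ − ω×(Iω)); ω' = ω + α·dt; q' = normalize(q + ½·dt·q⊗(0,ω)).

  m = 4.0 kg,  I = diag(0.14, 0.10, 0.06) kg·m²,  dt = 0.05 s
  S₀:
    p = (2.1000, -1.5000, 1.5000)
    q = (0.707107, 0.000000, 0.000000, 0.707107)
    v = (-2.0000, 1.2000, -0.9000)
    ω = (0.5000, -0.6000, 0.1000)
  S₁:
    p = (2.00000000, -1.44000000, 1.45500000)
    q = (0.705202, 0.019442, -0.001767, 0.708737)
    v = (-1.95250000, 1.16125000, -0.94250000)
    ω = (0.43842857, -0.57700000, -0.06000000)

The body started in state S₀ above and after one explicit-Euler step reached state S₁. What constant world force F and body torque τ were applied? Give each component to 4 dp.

F = (3.8000, -3.1000, -3.4000)
τ = (-0.1700, 0.0500, -0.1800)

velocity change Δv = (0.04750000, -0.03875000, -0.04250000)
m·(v₁−v₀)/dt = (3.8000, -3.1000, -3.4000)
rate change Δω = (-0.06157143, 0.02300000, -0.16000000)
applied torque τ = (-0.1700, 0.0500, -0.1800)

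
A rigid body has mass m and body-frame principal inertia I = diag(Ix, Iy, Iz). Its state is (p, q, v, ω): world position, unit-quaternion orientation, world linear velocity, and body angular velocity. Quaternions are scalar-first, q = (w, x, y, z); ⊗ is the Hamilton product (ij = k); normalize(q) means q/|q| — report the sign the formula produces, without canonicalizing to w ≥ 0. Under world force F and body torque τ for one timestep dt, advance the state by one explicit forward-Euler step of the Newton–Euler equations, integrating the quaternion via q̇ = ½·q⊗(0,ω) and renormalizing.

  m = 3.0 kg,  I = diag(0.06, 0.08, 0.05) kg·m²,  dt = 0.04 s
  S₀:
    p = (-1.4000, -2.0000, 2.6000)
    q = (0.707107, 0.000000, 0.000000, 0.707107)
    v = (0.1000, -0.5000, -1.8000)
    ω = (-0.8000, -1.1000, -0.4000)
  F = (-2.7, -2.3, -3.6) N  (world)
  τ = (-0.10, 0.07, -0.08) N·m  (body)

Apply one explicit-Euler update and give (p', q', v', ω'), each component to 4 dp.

new position p' = (-1.3960, -2.0200, 2.5280)
v' = v + a·dt = (0.0640, -0.5307, -1.8480)
precession coupling ω×(Iω) = (-0.0132, 0.0032, 0.0176)
(τ − ω×Iω)/I = (-1.4467, 0.8350, -1.9520)
ω' = ω + α·dt = (-0.8579, -1.0666, -0.4781)
Hamilton product q⊗(0,ω) = (0.2828428, 0.2121321, -1.3435033, -0.2828428)
q' = normalize(q + ½dt·q⊗(0,ω)) = (0.7125, 0.0042, -0.0269, 0.7012)

p' = (-1.3960, -2.0200, 2.5280)
q' = (0.7125, 0.0042, -0.0269, 0.7012)
v' = (0.0640, -0.5307, -1.8480)
ω' = (-0.8579, -1.0666, -0.4781)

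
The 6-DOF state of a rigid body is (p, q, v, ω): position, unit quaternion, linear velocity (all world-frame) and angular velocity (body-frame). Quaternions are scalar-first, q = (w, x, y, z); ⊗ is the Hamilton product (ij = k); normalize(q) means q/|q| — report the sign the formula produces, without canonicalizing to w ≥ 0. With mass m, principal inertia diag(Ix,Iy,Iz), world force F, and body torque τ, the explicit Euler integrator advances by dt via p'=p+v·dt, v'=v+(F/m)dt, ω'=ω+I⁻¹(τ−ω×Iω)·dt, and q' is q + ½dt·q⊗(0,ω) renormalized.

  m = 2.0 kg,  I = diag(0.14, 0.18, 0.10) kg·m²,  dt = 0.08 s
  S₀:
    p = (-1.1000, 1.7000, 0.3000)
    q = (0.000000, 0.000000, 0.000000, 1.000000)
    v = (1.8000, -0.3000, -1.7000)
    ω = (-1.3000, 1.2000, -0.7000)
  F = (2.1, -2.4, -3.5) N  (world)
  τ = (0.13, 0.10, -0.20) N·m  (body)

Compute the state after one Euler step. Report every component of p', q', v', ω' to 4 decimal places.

linear accel F/m = (1.0500, -1.2000, -1.7500)
p' = p + v·dt = (-0.9560, 1.6760, 0.1640)
v' = v + a·dt = (1.8840, -0.3960, -1.8400)
gyro term ω×Iω = (0.0672, 0.0364, -0.0624)
α = I⁻¹(τ − ω×Iω) = (0.4486, 0.3533, -1.3760)
ω' = ω + α·dt = (-1.2641, 1.2283, -0.8101)
2q̇ = q⊗(0,ω) = (0.7000000, -1.2000000, -1.3000000, 0.0000000)
q + ½dt·q⊗(0,ω), renormalized = (0.0279, -0.0479, -0.0519, 0.9971)

p' = (-0.9560, 1.6760, 0.1640)
q' = (0.0279, -0.0479, -0.0519, 0.9971)
v' = (1.8840, -0.3960, -1.8400)
ω' = (-1.2641, 1.2283, -0.8101)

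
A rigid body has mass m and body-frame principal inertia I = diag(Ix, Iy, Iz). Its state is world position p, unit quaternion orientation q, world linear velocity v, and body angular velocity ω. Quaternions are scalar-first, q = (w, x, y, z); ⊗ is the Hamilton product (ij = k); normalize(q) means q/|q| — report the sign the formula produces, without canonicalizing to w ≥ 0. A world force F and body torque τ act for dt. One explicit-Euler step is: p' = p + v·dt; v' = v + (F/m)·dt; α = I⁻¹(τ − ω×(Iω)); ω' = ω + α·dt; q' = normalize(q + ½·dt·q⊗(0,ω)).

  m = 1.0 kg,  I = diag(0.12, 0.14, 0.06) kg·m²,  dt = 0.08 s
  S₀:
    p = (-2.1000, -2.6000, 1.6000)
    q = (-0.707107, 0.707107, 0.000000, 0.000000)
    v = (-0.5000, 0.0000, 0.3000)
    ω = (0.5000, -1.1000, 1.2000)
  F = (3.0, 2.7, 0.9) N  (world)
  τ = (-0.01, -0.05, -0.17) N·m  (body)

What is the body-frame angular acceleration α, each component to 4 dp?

gyro term ω×Iω = (0.1056, 0.0360, -0.0110)
(τ − ω×Iω)/I = (-0.9633, -0.6143, -2.6500)

α = (-0.9633, -0.6143, -2.6500)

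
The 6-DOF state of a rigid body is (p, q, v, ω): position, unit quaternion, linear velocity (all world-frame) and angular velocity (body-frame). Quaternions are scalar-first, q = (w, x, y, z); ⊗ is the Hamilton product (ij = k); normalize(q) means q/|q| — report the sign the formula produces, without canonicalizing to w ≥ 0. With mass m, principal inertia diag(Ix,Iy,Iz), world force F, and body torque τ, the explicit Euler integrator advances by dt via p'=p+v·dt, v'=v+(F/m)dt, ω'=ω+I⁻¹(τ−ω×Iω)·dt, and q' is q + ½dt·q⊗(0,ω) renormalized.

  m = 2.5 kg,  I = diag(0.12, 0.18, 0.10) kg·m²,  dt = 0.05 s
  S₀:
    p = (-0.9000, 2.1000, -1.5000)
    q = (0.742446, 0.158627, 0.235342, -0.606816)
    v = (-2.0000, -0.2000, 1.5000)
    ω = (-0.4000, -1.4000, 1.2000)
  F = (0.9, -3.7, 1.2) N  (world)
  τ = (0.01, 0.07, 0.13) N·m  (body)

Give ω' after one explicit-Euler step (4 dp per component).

ω' = (-0.4518, -1.3779, 1.2482)

precession coupling ω×(Iω) = (0.1344, -0.0096, 0.0336)
α = I⁻¹(τ − ω×Iω) = (-1.0367, 0.4422, 0.9640)
ω' = ω + α·dt = (-0.4518, -1.3779, 1.2482)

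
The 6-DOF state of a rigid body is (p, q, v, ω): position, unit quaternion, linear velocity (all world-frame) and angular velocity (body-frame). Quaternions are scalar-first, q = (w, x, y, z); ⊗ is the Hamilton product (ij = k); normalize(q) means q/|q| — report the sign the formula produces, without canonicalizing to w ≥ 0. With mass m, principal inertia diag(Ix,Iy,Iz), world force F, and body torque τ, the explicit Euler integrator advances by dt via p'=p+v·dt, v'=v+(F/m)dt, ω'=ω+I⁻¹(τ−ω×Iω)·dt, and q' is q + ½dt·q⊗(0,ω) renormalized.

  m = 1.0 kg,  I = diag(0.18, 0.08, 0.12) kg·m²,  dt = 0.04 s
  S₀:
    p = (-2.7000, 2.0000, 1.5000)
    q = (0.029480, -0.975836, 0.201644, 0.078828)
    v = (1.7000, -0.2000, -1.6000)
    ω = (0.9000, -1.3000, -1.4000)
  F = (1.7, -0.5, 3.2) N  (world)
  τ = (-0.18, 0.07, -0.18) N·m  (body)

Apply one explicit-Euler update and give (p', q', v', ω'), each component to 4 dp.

angular accel α = (-1.4044, 1.8200, -2.4750)
ω' = ω + α·dt = (0.8438, -1.2272, -1.4990)
2q̇ = q⊗(0,ω) = (1.2507488, -0.1532932, -1.3335492, 1.0458352)
q + ½dt·q⊗(0,ω), renormalized = (0.0544, -0.9780, 0.1748, 0.0997)
linear accel F/m = (1.7000, -0.5000, 3.2000)
p' = p + v·dt = (-2.6320, 1.9920, 1.4360)
v + (F/m)dt = (1.7680, -0.2200, -1.4720)

p' = (-2.6320, 1.9920, 1.4360)
q' = (0.0544, -0.9780, 0.1748, 0.0997)
v' = (1.7680, -0.2200, -1.4720)
ω' = (0.8438, -1.2272, -1.4990)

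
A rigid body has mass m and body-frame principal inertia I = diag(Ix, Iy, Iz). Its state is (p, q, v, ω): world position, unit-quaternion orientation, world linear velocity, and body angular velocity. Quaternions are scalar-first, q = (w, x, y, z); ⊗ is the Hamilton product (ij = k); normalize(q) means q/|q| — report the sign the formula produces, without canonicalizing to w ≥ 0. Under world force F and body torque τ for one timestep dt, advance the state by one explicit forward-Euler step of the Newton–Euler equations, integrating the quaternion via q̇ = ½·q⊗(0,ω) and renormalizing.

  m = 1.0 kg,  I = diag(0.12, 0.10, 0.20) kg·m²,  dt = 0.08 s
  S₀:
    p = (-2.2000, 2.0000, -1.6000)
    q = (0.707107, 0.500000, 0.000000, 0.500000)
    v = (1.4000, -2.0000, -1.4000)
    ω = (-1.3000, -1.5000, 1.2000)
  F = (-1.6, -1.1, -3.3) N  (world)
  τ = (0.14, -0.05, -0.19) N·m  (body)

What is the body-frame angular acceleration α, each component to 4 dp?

α = (2.6667, -1.7480, -0.7550)

ω×(Iω) gyroscopic = (-0.1800, 0.1248, -0.0390)
angular accel α = (2.6667, -1.7480, -0.7550)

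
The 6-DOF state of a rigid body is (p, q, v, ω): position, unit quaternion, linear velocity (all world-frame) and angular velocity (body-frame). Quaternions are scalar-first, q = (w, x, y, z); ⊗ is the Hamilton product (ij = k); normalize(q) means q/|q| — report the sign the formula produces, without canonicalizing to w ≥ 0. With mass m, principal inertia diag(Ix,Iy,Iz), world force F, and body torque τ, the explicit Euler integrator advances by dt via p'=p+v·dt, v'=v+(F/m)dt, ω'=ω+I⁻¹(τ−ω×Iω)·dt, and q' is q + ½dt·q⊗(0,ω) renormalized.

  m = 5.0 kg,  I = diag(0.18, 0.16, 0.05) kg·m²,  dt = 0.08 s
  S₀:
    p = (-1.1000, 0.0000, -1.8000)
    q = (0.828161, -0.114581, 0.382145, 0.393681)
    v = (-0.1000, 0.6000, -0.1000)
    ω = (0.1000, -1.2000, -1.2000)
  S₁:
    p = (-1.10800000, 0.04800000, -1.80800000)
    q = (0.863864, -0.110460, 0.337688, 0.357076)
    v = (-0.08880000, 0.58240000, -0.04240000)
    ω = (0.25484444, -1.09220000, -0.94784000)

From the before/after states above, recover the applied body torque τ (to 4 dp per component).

τ = (0.1900, 0.2000, 0.1600)

ω₁ − ω₀ = (0.15484444, 0.10780000, 0.25216000)
precession coupling = (-0.1584, -0.0156, 0.0024)
τ = I·(Δω/dt) + ω₀×(Iω₀) = (0.1900, 0.2000, 0.1600)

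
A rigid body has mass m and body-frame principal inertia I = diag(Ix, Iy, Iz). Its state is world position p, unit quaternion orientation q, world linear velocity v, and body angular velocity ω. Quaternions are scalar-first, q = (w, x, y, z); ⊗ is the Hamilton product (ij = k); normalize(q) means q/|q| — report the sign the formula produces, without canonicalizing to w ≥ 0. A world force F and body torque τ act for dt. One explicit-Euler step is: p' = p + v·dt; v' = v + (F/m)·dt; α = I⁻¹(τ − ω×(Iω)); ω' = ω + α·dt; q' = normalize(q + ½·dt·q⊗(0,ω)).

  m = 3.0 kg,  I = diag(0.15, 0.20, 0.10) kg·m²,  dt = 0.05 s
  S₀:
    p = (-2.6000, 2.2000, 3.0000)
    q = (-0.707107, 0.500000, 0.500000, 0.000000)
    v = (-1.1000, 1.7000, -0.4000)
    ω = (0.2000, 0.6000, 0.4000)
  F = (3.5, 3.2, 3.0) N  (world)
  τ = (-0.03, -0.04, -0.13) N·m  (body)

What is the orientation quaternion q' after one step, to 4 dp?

Hamilton product q⊗(0,ω) = (-0.4000000, 0.0585786, -0.6242642, -0.0828428)
q' = normalize(q + ½dt·q⊗(0,ω)) = (-0.7170, 0.5014, 0.4843, -0.0021)

q' = (-0.7170, 0.5014, 0.4843, -0.0021)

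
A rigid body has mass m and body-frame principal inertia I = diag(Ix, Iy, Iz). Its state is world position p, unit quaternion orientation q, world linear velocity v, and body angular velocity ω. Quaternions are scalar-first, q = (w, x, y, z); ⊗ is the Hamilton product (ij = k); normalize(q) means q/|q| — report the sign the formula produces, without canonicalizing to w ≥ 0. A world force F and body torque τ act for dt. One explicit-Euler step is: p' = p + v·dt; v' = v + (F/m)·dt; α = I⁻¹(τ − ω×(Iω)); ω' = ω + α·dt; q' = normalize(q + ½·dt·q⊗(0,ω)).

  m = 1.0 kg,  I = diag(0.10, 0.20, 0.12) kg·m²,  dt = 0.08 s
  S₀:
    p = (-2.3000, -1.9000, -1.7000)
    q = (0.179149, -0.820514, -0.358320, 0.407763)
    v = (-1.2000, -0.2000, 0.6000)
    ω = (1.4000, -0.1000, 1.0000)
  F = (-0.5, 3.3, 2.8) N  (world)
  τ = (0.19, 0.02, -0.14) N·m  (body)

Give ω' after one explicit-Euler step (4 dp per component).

precession coupling ω×(Iω) = (0.0080, -0.0280, -0.0140)
angular accel α = (1.8200, 0.2400, -1.0500)
ω' = ω + α·dt = (1.5456, -0.0808, 0.9160)

ω' = (1.5456, -0.0808, 0.9160)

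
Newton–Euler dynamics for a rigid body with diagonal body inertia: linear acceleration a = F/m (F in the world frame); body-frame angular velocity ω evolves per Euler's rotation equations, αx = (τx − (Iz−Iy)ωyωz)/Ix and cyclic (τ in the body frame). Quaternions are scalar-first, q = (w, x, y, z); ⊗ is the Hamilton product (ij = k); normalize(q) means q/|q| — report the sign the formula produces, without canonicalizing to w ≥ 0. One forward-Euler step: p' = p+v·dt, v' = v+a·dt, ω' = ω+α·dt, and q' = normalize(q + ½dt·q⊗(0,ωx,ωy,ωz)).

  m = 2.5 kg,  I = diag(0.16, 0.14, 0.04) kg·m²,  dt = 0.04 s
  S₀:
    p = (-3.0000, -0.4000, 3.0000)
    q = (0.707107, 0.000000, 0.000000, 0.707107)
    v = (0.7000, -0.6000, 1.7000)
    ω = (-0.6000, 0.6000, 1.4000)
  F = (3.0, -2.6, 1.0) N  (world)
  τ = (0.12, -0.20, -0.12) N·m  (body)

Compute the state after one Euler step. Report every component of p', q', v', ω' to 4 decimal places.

p' = (-2.9720, -0.4240, 3.0680)
q' = (0.6869, -0.0170, 0.0000, 0.7265)
v' = (0.7480, -0.6416, 1.7160)
ω' = (-0.5490, 0.5717, 1.2728)

new position p' = (-2.9720, -0.4240, 3.0680)
v + (F/m)dt = (0.7480, -0.6416, 1.7160)
gyro term ω×Iω = (-0.0840, -0.1008, 0.0072)
α = I⁻¹(τ − ω×Iω) = (1.2750, -0.7086, -3.1800)
ω + α·dt = (-0.5490, 0.5717, 1.2728)
Hamilton product q⊗(0,ω) = (-0.9899498, -0.8485284, 0.0000000, 0.9899498)
updated quaternion q' = (0.6869, -0.0170, 0.0000, 0.7265)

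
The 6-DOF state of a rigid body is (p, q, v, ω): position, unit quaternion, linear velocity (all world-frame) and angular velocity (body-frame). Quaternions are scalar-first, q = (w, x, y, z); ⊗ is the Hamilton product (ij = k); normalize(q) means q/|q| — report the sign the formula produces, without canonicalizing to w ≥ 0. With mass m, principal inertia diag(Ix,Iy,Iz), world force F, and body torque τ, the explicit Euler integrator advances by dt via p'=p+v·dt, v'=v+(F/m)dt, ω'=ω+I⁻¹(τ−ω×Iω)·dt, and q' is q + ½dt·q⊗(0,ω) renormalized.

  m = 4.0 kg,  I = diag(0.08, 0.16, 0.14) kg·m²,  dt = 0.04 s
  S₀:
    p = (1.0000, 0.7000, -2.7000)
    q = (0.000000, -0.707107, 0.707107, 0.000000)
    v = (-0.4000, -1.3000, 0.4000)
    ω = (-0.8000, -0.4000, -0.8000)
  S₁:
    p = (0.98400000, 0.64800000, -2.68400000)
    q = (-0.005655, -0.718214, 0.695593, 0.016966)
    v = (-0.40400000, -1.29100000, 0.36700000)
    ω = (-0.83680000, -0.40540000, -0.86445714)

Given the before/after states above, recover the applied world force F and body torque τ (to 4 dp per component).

F = (-0.4000, 0.9000, -3.3000)
τ = (-0.0800, -0.0600, -0.2000)

rate change Δω = (-0.03680000, -0.00540000, -0.06445714)
applied torque τ = (-0.0800, -0.0600, -0.2000)
v₁ − v₀ = (-0.00400000, 0.00900000, -0.03300000)
F = m·Δv/dt = (-0.4000, 0.9000, -3.3000)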